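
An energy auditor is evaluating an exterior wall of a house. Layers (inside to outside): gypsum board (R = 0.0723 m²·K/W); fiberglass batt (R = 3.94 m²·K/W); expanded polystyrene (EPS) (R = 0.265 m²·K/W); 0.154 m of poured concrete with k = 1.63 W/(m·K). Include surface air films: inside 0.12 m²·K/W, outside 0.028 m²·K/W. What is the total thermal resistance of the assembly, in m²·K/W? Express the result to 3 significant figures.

4.52 m²·K/W

0.154/1.63 = 0.09448
R_total = 0.12 + 0.0723 + 3.94 + 0.265 + 0.09448 + 0.028 = 4.52 m²·K/W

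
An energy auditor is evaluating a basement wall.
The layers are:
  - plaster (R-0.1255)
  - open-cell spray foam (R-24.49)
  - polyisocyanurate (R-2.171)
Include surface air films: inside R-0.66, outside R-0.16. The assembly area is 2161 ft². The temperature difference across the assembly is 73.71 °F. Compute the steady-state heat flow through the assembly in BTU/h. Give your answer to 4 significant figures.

R_total = 0.66 + 0.1255 + 24.49 + 2.171 + 0.16 = 27.606 ft²·°F·h/BTU
Q = A·ΔT/R = 2161 × 73.71 / 27.606 = 5769.9 BTU/h

5770 BTU/h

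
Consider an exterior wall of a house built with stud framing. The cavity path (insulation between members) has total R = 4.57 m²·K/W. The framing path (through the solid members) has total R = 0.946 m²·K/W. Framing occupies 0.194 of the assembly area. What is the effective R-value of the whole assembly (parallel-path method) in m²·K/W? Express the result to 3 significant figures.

2.62 m²·K/W

U_eff = 0.806/4.57 + 0.194/0.946 = 0.1764 + 0.2051 = 0.3814
R_eff = 1/U_eff = 2.622 m²·K/W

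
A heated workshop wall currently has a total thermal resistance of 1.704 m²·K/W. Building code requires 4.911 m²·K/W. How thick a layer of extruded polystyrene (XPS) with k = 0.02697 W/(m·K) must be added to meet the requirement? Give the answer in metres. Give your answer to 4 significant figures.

ΔR = 4.911 − 1.704 = 3.207 m²·K/W
L = ΔR × k = 3.207 × 0.02697 = 0.086493 m

0.08649 m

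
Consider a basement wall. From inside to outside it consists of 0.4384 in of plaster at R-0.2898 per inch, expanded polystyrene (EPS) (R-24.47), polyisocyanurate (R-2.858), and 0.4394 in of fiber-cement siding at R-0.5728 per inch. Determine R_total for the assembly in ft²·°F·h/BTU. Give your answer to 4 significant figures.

27.71 ft²·°F·h/BTU

0.4384 × 0.2898 = 0.12705
0.4394 × 0.5728 = 0.25169
R_total = 0.12705 + 24.47 + 2.858 + 0.25169 = 27.707 ft²·°F·h/BTU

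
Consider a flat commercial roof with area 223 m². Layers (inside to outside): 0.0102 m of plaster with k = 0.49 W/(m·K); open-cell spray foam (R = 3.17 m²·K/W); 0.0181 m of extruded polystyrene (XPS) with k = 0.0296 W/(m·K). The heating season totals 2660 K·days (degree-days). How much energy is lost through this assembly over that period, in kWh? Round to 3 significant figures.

0.0102/0.49 = 0.02082
0.0181/0.0296 = 0.6115
R_total = 0.02082 + 3.17 + 0.6115 = 3.802 m²·K/W
E = A × HDD × 24 / R / 1000 = 223 × 2660 × 24 / 3.802 / 1000 = 3744 kWh

3740 kWh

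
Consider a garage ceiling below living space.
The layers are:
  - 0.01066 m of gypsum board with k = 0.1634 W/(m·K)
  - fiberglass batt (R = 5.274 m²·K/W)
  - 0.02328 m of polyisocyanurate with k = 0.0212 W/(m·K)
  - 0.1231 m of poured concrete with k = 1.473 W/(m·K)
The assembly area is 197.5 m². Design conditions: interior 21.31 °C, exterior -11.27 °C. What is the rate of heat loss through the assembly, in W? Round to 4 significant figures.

0.01066/0.1634 = 0.065239
0.02328/0.0212 = 1.0981
0.1231/1.473 = 0.083571
R_total = 0.065239 + 5.274 + 1.0981 + 0.083571 = 6.5209 m²·K/W
Q = A·ΔT/R = 197.5 × (21.31 − (-11.27)) / 6.5209 = 986.75 W

986.8 W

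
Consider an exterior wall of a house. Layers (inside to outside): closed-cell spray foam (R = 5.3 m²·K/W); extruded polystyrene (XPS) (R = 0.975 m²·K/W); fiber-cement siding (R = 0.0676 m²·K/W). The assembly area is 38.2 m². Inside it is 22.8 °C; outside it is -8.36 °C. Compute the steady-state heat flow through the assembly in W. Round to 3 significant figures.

188 W

R_total = 5.3 + 0.975 + 0.0676 = 6.343 m²·K/W
Q = A·ΔT/R = 38.2 × (22.8 − (-8.36)) / 6.343 = 187.7 W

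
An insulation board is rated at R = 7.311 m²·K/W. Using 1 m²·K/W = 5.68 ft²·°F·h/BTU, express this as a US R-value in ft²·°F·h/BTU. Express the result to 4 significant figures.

41.53 ft²·°F·h/BTU

R_US = 7.311 × 5.68 = 41.526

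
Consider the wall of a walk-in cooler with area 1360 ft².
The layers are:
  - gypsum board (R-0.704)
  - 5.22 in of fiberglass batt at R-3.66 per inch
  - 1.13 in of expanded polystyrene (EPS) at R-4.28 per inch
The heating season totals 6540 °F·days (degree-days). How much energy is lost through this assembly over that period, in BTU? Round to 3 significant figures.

8660000 BTU

5.22 × 3.66 = 19.11
1.13 × 4.28 = 4.836
R_total = 0.704 + 19.11 + 4.836 = 24.65 ft²·°F·h/BTU
E = A × HDD × 24 / R = 1360 × 6540 × 24 / 24.65 = 8661000 BTU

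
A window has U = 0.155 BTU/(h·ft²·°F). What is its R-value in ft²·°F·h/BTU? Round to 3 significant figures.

R = 1/U = 1/0.155 = 6.452

6.45 ft²·°F·h/BTU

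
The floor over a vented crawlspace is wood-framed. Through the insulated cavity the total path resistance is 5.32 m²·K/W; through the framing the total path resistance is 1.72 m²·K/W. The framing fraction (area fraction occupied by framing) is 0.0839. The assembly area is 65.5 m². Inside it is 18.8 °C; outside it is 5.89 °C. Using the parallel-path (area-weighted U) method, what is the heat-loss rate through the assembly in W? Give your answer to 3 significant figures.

U_eff = 0.9161/5.32 + 0.0839/1.72 = 0.1722 + 0.04878 = 0.221
R_eff = 1/U_eff = 4.525 m²·K/W
Q = 65.5 × (18.8 − 5.89) / 4.525 = 186.9 W

187 W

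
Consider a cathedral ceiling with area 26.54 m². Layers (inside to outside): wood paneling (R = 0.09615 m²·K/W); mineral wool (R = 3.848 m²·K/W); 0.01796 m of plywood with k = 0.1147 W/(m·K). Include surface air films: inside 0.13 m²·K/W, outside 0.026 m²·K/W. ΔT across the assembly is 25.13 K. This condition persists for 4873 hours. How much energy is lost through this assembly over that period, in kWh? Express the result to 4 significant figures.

763.5 kWh

0.01796/0.1147 = 0.15658
R_total = 0.13 + 0.09615 + 3.848 + 0.15658 + 0.026 = 4.2567 m²·K/W
Q = 26.54 × 25.13 / 4.2567 = 156.68 W
E = 156.68 W × 4873 h / 1000 = 763.51 kWh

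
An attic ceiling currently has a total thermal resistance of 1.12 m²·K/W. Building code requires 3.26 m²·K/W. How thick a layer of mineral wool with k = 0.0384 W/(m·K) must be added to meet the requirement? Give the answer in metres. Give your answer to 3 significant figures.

ΔR = 3.26 − 1.12 = 2.14 m²·K/W
L = ΔR × k = 2.14 × 0.0384 = 0.08218 m

0.0822 m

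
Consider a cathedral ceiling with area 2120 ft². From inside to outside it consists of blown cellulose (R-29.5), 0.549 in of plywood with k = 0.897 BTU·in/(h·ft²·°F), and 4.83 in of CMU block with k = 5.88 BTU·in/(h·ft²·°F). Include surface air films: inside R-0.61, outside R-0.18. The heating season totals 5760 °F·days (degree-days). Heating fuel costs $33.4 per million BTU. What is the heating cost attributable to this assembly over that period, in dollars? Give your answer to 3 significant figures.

0.549/0.897 = 0.612
4.83/5.88 = 0.8214
R_total = 0.61 + 29.5 + 0.612 + 0.8214 + 0.18 = 31.72 ft²·°F·h/BTU
E = A × HDD × 24 / R = 2120 × 5760 × 24 / 31.72 = 9238000 BTU
Cost = 9238000/10⁶ × 33.4 = $308.6

309 dollars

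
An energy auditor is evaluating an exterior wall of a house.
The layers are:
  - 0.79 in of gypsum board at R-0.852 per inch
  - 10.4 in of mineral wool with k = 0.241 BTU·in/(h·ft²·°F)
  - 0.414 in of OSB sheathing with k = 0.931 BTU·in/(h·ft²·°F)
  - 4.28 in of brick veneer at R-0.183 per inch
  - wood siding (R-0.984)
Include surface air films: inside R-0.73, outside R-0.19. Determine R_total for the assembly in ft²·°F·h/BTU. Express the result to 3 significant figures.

47.0 ft²·°F·h/BTU

0.79 × 0.852 = 0.6731
10.4/0.241 = 43.15
0.414/0.931 = 0.4447
4.28 × 0.183 = 0.7832
R_total = 0.73 + 0.6731 + 43.15 + 0.4447 + 0.7832 + 0.984 + 0.19 = 46.96 ft²·°F·h/BTU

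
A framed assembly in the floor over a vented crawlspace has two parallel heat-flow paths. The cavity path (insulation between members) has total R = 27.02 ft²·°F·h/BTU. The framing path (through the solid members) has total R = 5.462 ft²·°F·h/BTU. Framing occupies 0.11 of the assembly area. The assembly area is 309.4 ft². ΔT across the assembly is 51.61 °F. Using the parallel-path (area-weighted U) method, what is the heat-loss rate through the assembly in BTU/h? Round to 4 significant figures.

847.6 BTU/h

U_eff = 0.89/27.02 + 0.11/5.462 = 0.032939 + 0.020139 = 0.053078
R_eff = 1/U_eff = 18.84 ft²·°F·h/BTU
Q = 309.4 × 51.61 / 18.84 = 847.55 BTU/h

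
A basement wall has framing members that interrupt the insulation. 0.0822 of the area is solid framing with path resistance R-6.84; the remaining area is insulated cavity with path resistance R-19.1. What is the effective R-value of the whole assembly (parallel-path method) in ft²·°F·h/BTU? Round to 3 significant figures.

U_eff = 0.9178/19.1 + 0.0822/6.84 = 0.04805 + 0.01202 = 0.06007
R_eff = 1/U_eff = 16.65 ft²·°F·h/BTU

16.6 ft²·°F·h/BTU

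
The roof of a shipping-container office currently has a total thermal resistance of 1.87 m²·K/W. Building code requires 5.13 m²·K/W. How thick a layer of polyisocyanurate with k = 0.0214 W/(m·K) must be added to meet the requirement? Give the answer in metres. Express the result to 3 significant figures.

0.0698 m

ΔR = 5.13 − 1.87 = 3.26 m²·K/W
L = ΔR × k = 3.26 × 0.0214 = 0.06976 m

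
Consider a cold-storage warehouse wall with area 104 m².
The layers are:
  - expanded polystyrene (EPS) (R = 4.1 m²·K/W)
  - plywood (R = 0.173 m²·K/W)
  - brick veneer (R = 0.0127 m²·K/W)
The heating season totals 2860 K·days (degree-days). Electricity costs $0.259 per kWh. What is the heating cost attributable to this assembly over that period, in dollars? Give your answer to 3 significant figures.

431 dollars

R_total = 4.1 + 0.173 + 0.0127 = 4.286 m²·K/W
E = A × HDD × 24 / R / 1000 = 104 × 2860 × 24 / 4.286 / 1000 = 1666 kWh
Cost = 1666 × 0.259 = $431.4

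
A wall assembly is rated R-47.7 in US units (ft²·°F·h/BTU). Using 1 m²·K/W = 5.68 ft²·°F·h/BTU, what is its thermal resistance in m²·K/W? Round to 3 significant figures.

8.40 m²·K/W

R_SI = 47.7/5.68 = 8.398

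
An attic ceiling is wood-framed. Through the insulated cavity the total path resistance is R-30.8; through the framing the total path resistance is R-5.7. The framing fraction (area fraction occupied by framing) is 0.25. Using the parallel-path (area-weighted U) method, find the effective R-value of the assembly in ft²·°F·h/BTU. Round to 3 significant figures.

U_eff = 0.75/30.8 + 0.25/5.7 = 0.02435 + 0.04386 = 0.06821
R_eff = 1/U_eff = 14.66 ft²·°F·h/BTU

14.7 ft²·°F·h/BTU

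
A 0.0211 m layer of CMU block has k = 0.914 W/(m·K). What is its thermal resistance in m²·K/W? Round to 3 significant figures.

R = L/k = 0.0211/0.914 = 0.02309 m²·K/W

0.0231 m²·K/W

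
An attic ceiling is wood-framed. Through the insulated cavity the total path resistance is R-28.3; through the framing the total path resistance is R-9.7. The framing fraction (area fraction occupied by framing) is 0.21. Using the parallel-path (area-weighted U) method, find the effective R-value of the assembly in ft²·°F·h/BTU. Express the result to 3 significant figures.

20.2 ft²·°F·h/BTU

U_eff = 0.79/28.3 + 0.21/9.7 = 0.02792 + 0.02165 = 0.04956
R_eff = 1/U_eff = 20.18 ft²·°F·h/BTU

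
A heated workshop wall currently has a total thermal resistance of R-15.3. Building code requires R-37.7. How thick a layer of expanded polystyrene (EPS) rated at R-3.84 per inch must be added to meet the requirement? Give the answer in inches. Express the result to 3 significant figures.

5.83 in

ΔR = 37.7 − 15.3 = 22.4 ft²·°F·h/BTU
L = ΔR / (R/in) = 22.4/3.84 = 5.833 in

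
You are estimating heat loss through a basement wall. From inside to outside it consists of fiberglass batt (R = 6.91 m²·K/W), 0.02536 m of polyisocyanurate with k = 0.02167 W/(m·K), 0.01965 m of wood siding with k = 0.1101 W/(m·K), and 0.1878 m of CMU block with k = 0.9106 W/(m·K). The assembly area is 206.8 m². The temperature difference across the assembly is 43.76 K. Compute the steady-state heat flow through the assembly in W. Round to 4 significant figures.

0.02536/0.02167 = 1.1703
0.01965/0.1101 = 0.17847
0.1878/0.9106 = 0.20624
R_total = 6.91 + 1.1703 + 0.17847 + 0.20624 = 8.465 m²·K/W
Q = A·ΔT/R = 206.8 × 43.76 / 8.465 = 1069.1 W

1069 W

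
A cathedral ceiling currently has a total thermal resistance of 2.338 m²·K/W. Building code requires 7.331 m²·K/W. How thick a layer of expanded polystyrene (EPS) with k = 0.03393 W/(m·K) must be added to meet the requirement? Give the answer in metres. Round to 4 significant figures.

ΔR = 7.331 − 2.338 = 4.993 m²·K/W
L = ΔR × k = 4.993 × 0.03393 = 0.16941 m

0.1694 m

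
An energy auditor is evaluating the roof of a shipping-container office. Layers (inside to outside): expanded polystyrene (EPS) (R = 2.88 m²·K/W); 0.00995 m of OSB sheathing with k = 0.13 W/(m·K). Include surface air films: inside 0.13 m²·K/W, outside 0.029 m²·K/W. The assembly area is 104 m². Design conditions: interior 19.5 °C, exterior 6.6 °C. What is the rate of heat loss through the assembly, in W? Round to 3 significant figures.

431 W

0.00995/0.13 = 0.07654
R_total = 0.13 + 2.88 + 0.07654 + 0.029 = 3.116 m²·K/W
Q = A·ΔT/R = 104 × (19.5 − 6.6) / 3.116 = 430.6 W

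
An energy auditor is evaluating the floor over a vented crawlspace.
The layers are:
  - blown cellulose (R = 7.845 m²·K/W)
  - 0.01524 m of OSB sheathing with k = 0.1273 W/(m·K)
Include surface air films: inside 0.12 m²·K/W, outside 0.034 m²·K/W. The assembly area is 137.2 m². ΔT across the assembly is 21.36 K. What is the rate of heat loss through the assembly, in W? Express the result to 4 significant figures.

361.0 W

0.01524/0.1273 = 0.11972
R_total = 0.12 + 7.845 + 0.11972 + 0.034 = 8.1187 m²·K/W
Q = A·ΔT/R = 137.2 × 21.36 / 8.1187 = 360.97 W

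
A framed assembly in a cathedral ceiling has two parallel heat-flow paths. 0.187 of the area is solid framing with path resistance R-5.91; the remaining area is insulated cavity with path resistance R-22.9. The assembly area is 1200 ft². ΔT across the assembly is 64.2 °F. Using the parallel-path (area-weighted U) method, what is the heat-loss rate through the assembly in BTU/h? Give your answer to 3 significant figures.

5170 BTU/h

U_eff = 0.813/22.9 + 0.187/5.91 = 0.0355 + 0.03164 = 0.06714
R_eff = 1/U_eff = 14.89 ft²·°F·h/BTU
Q = 1200 × 64.2 / 14.89 = 5173 BTU/h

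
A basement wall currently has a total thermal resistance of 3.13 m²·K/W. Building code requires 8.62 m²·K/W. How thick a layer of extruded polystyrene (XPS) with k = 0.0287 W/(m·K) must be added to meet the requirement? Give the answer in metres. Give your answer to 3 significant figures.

ΔR = 8.62 − 3.13 = 5.49 m²·K/W
L = ΔR × k = 5.49 × 0.0287 = 0.1576 m

0.158 m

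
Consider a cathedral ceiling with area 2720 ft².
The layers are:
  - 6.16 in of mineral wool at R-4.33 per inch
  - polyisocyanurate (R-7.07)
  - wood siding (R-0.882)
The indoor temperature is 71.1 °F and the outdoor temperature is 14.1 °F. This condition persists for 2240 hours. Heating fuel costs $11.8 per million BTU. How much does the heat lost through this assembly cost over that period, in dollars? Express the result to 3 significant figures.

118 dollars

6.16 × 4.33 = 26.67
R_total = 26.67 + 7.07 + 0.882 = 34.62 ft²·°F·h/BTU
Q = 2720 × (71.1 − 14.1) / 34.62 = 4478 BTU/h
E = 4478 × 2240 = 10030000 BTU
Cost = 10030000/10⁶ × 11.8 = $118.4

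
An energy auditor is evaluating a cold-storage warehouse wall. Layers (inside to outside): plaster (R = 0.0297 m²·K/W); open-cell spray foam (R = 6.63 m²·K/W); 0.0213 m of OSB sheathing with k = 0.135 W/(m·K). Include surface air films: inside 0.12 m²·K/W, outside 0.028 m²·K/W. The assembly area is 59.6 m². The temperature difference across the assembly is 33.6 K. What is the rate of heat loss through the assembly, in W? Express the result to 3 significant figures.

0.0213/0.135 = 0.1578
R_total = 0.12 + 0.0297 + 6.63 + 0.1578 + 0.028 = 6.965 m²·K/W
Q = A·ΔT/R = 59.6 × 33.6 / 6.965 = 287.5 W

287 W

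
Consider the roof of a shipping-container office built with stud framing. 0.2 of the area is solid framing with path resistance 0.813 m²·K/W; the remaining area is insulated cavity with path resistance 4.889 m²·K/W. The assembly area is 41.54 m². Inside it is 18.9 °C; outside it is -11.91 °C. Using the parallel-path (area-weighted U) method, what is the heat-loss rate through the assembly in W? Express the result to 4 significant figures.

U_eff = 0.8/4.889 + 0.2/0.813 = 0.16363 + 0.246 = 0.40964
R_eff = 1/U_eff = 2.4412 m²·K/W
Q = 41.54 × (18.9 − (-11.91)) / 2.4412 = 524.27 W

524.3 W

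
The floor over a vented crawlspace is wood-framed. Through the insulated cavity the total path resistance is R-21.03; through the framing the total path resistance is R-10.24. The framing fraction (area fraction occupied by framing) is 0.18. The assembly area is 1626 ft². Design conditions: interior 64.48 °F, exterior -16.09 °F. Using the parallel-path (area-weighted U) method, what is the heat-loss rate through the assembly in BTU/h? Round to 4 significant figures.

7411 BTU/h

U_eff = 0.82/21.03 + 0.18/10.24 = 0.038992 + 0.017578 = 0.05657
R_eff = 1/U_eff = 17.677 ft²·°F·h/BTU
Q = 1626 × (64.48 − (-16.09)) / 17.677 = 7411.1 BTU/h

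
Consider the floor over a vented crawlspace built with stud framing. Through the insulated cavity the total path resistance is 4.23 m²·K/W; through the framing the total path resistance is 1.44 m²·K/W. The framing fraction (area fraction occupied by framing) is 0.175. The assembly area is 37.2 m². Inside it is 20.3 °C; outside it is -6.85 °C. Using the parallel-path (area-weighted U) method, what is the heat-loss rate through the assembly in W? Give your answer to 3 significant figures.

320 W

U_eff = 0.825/4.23 + 0.175/1.44 = 0.195 + 0.1215 = 0.3166
R_eff = 1/U_eff = 3.159 m²·K/W
Q = 37.2 × (20.3 − (-6.85)) / 3.159 = 319.7 W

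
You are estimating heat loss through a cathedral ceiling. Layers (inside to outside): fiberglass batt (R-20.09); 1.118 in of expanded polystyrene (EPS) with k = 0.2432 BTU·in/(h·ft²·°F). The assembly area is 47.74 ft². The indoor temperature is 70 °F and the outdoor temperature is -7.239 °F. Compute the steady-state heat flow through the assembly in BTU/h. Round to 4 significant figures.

1.118/0.2432 = 4.597
R_total = 20.09 + 4.597 = 24.687 ft²·°F·h/BTU
Q = A·ΔT/R = 47.74 × (70 − (-7.239)) / 24.687 = 149.37 BTU/h

149.4 BTU/h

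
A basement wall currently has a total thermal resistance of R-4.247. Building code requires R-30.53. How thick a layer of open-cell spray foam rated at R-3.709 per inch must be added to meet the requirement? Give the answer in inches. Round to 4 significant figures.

ΔR = 30.53 − 4.247 = 26.283 ft²·°F·h/BTU
L = ΔR / (R/in) = 26.283/3.709 = 7.0863 in

7.086 in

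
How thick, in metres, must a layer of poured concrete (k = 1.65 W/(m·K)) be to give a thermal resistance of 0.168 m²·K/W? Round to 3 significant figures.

L = R·k = 0.168 × 1.65 = 0.2772 m

0.277 m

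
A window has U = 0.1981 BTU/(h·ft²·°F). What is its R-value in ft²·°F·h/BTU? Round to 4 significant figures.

5.048 ft²·°F·h/BTU

R = 1/U = 1/0.1981 = 5.048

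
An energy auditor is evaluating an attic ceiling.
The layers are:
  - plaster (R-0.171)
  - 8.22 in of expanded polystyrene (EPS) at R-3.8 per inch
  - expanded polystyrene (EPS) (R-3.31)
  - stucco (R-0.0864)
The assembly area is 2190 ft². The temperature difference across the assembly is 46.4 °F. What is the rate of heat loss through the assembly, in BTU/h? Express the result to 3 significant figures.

8.22 × 3.8 = 31.24
R_total = 0.171 + 31.24 + 3.31 + 0.0864 = 34.8 ft²·°F·h/BTU
Q = A·ΔT/R = 2190 × 46.4 / 34.8 = 2920 BTU/h

2920 BTU/h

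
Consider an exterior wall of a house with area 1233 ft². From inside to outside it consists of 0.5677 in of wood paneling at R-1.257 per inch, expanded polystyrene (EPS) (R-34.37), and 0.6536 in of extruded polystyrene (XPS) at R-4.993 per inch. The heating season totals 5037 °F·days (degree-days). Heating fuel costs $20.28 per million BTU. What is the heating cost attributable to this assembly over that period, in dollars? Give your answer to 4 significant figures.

78.83 dollars

0.5677 × 1.257 = 0.7136
0.6536 × 4.993 = 3.2634
R_total = 0.7136 + 34.37 + 3.2634 = 38.347 ft²·°F·h/BTU
E = A × HDD × 24 / R = 1233 × 5037 × 24 / 38.347 = 3887000 BTU
Cost = 3887000/10⁶ × 20.28 = $78.828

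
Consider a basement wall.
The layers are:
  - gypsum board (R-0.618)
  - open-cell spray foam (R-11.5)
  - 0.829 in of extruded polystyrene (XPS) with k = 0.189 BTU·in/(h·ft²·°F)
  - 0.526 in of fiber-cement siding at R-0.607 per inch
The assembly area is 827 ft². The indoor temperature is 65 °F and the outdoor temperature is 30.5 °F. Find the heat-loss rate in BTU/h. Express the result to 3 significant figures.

1700 BTU/h

0.829/0.189 = 4.386
0.526 × 0.607 = 0.3193
R_total = 0.618 + 11.5 + 4.386 + 0.3193 = 16.82 ft²·°F·h/BTU
Q = A·ΔT/R = 827 × (65 − 30.5) / 16.82 = 1696 BTU/h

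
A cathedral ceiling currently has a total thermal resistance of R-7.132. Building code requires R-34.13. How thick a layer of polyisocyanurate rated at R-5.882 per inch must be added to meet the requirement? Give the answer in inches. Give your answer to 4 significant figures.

4.590 in

ΔR = 34.13 − 7.132 = 26.998 ft²·°F·h/BTU
L = ΔR / (R/in) = 26.998/5.882 = 4.5899 in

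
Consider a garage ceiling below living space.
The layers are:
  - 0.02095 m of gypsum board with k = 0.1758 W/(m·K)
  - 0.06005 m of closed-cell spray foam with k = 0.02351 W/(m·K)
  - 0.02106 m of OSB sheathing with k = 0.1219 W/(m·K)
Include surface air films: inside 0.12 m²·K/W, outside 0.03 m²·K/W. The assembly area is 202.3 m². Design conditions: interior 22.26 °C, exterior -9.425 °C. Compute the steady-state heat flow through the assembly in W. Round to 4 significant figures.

2139 W

0.02095/0.1758 = 0.11917
0.06005/0.02351 = 2.5542
0.02106/0.1219 = 0.17276
R_total = 0.12 + 0.11917 + 2.5542 + 0.17276 + 0.03 = 2.9962 m²·K/W
Q = A·ΔT/R = 202.3 × (22.26 − (-9.425)) / 2.9962 = 2139.4 W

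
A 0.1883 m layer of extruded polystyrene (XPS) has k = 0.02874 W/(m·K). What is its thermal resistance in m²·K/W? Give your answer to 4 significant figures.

6.552 m²·K/W

R = L/k = 0.1883/0.02874 = 6.5518 m²·K/W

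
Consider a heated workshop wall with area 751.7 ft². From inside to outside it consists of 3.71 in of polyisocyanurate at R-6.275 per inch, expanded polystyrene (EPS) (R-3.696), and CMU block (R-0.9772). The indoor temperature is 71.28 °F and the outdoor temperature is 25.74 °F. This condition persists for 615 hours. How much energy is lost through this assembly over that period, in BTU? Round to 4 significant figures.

753100 BTU

3.71 × 6.275 = 23.28
R_total = 23.28 + 3.696 + 0.9772 = 27.953 ft²·°F·h/BTU
Q = 751.7 × (71.28 − 25.74) / 27.953 = 1224.6 BTU/h
E = 1224.6 × 615 = 753140 BTU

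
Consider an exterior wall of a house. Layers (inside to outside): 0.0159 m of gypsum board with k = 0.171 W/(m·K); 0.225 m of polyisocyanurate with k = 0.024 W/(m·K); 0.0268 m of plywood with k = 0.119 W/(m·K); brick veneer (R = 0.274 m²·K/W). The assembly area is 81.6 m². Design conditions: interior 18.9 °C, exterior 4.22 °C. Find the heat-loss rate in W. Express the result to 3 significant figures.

0.0159/0.171 = 0.09298
0.225/0.024 = 9.375
0.0268/0.119 = 0.2252
R_total = 0.09298 + 9.375 + 0.2252 + 0.274 = 9.967 m²·K/W
Q = A·ΔT/R = 81.6 × (18.9 − 4.22) / 9.967 = 120.2 W

120 W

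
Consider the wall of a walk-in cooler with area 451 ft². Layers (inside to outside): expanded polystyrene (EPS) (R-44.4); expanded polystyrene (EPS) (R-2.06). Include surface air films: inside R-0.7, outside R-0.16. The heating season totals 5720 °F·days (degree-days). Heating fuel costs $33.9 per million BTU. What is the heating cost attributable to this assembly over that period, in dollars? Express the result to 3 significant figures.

R_total = 0.7 + 44.4 + 2.06 + 0.16 = 47.32 ft²·°F·h/BTU
E = A × HDD × 24 / R = 451 × 5720 × 24 / 47.32 = 1308000 BTU
Cost = 1308000/10⁶ × 33.9 = $44.35

44.4 dollars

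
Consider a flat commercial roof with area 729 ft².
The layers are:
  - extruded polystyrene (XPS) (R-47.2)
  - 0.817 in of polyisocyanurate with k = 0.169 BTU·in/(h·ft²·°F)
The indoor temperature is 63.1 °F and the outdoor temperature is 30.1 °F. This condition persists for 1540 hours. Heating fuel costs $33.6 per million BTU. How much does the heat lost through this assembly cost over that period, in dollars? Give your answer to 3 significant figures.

23.9 dollars

0.817/0.169 = 4.834
R_total = 47.2 + 4.834 = 52.03 ft²·°F·h/BTU
Q = 729 × (63.1 − 30.1) / 52.03 = 462.3 BTU/h
E = 462.3 × 1540 = 712000 BTU
Cost = 712000/10⁶ × 33.6 = $23.92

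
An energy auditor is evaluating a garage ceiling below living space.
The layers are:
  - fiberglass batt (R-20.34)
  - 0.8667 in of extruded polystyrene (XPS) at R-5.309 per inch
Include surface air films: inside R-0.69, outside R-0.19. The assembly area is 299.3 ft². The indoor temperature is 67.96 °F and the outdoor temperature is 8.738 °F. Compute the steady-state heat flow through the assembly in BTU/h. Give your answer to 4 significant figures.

686.5 BTU/h

0.8667 × 5.309 = 4.6013
R_total = 0.69 + 20.34 + 4.6013 + 0.19 = 25.821 ft²·°F·h/BTU
Q = A·ΔT/R = 299.3 × (67.96 − 8.738) / 25.821 = 686.45 BTU/h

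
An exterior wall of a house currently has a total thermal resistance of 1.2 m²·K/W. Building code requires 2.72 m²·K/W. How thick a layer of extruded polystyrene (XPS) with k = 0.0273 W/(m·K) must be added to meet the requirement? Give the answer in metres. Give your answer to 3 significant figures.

ΔR = 2.72 − 1.2 = 1.52 m²·K/W
L = ΔR × k = 1.52 × 0.0273 = 0.0415 m

0.0415 m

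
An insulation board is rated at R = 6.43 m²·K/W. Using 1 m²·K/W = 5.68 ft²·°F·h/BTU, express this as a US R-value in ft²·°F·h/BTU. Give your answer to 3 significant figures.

R_US = 6.43 × 5.68 = 36.52

36.5 ft²·°F·h/BTU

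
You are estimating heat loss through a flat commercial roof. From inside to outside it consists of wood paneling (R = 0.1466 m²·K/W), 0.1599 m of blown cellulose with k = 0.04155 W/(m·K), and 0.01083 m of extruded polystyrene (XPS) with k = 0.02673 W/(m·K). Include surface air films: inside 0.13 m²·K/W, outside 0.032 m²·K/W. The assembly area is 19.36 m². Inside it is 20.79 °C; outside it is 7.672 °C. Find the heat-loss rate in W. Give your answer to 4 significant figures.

0.1599/0.04155 = 3.8484
0.01083/0.02673 = 0.40516
R_total = 0.13 + 0.1466 + 3.8484 + 0.40516 + 0.032 = 4.5621 m²·K/W
Q = A·ΔT/R = 19.36 × (20.79 − 7.672) / 4.5621 = 55.668 W

55.67 W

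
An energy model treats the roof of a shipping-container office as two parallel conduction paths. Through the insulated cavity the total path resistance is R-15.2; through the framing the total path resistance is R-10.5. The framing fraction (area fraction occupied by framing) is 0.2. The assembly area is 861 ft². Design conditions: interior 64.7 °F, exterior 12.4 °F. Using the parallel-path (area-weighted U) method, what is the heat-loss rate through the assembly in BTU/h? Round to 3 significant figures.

U_eff = 0.8/15.2 + 0.2/10.5 = 0.05263 + 0.01905 = 0.07168
R_eff = 1/U_eff = 13.95 ft²·°F·h/BTU
Q = 861 × (64.7 − 12.4) / 13.95 = 3228 BTU/h

3230 BTU/h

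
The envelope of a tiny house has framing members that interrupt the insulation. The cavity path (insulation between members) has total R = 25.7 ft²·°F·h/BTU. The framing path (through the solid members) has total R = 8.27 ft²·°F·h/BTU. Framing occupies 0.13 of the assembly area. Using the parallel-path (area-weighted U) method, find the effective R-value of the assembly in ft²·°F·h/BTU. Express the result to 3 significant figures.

U_eff = 0.87/25.7 + 0.13/8.27 = 0.03385 + 0.01572 = 0.04957
R_eff = 1/U_eff = 20.17 ft²·°F·h/BTU

20.2 ft²·°F·h/BTU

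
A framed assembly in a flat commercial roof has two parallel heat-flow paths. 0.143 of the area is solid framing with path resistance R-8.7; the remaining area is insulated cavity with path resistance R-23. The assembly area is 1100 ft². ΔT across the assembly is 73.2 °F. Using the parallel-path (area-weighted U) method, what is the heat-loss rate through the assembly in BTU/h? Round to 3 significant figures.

4320 BTU/h

U_eff = 0.857/23 + 0.143/8.7 = 0.03726 + 0.01644 = 0.0537
R_eff = 1/U_eff = 18.62 ft²·°F·h/BTU
Q = 1100 × 73.2 / 18.62 = 4324 BTU/h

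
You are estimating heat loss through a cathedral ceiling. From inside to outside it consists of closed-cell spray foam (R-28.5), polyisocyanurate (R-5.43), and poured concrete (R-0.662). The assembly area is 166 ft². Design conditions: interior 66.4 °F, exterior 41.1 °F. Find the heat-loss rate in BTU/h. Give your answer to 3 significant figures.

121 BTU/h

R_total = 28.5 + 5.43 + 0.662 = 34.59 ft²·°F·h/BTU
Q = A·ΔT/R = 166 × (66.4 − 41.1) / 34.59 = 121.4 BTU/h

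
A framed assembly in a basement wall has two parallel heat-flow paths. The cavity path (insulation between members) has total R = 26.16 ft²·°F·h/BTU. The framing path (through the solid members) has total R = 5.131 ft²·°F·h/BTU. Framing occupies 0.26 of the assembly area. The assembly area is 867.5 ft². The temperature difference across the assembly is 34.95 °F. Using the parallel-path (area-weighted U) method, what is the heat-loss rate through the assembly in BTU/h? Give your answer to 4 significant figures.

2394 BTU/h

U_eff = 0.74/26.16 + 0.26/5.131 = 0.028287 + 0.050672 = 0.07896
R_eff = 1/U_eff = 12.665 ft²·°F·h/BTU
Q = 867.5 × 34.95 / 12.665 = 2394 BTU/h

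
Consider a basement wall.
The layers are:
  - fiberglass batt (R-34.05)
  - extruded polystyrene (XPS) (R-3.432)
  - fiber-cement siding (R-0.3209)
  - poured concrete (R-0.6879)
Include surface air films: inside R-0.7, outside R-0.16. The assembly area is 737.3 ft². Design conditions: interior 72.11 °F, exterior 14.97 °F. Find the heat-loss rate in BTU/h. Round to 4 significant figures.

R_total = 0.7 + 34.05 + 3.432 + 0.3209 + 0.6879 + 0.16 = 39.351 ft²·°F·h/BTU
Q = A·ΔT/R = 737.3 × (72.11 − 14.97) / 39.351 = 1070.6 BTU/h

1071 BTU/h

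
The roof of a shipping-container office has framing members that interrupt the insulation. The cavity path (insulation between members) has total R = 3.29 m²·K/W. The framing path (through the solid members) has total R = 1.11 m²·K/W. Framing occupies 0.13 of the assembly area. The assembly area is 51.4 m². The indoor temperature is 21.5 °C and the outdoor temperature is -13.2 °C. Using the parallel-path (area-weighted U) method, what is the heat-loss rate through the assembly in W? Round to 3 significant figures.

U_eff = 0.87/3.29 + 0.13/1.11 = 0.2644 + 0.1171 = 0.3816
R_eff = 1/U_eff = 2.621 m²·K/W
Q = 51.4 × (21.5 − (-13.2)) / 2.621 = 680.5 W

681 W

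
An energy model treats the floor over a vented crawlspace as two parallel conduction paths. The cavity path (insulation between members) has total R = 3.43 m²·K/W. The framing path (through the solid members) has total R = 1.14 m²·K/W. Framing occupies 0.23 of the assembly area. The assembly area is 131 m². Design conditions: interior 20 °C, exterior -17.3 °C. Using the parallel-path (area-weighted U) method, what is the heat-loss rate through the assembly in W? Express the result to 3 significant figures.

2080 W

U_eff = 0.77/3.43 + 0.23/1.14 = 0.2245 + 0.2018 = 0.4262
R_eff = 1/U_eff = 2.346 m²·K/W
Q = 131 × (20 − (-17.3)) / 2.346 = 2083 W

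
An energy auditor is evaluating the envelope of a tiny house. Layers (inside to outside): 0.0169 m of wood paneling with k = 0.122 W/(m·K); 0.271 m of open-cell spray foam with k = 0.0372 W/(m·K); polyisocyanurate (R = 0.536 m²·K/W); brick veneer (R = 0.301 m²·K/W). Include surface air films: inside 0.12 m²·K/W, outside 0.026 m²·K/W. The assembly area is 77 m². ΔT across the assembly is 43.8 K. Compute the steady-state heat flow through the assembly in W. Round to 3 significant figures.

401 W

0.0169/0.122 = 0.1385
0.271/0.0372 = 7.285
R_total = 0.12 + 0.1385 + 7.285 + 0.536 + 0.301 + 0.026 = 8.406 m²·K/W
Q = A·ΔT/R = 77 × 43.8 / 8.406 = 401.2 W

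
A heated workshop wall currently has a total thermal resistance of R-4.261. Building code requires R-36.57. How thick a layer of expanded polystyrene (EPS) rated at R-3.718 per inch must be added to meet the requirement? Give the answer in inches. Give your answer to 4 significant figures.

8.690 in

ΔR = 36.57 − 4.261 = 32.309 ft²·°F·h/BTU
L = ΔR / (R/in) = 32.309/3.718 = 8.6899 in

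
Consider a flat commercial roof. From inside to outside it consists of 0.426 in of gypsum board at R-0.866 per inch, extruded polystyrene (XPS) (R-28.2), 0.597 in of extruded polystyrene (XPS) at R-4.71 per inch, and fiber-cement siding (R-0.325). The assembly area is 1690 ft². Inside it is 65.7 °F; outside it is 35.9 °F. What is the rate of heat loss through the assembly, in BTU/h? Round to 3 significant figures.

0.426 × 0.866 = 0.3689
0.597 × 4.71 = 2.812
R_total = 0.3689 + 28.2 + 2.812 + 0.325 = 31.71 ft²·°F·h/BTU
Q = A·ΔT/R = 1690 × (65.7 − 35.9) / 31.71 = 1588 BTU/h

1590 BTU/h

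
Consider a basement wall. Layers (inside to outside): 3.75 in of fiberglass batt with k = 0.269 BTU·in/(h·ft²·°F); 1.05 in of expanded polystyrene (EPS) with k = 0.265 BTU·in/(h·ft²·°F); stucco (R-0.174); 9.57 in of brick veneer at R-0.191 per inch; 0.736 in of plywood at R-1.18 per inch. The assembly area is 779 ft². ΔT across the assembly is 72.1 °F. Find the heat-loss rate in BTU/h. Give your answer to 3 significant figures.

3.75/0.269 = 13.94
1.05/0.265 = 3.962
9.57 × 0.191 = 1.828
0.736 × 1.18 = 0.8685
R_total = 13.94 + 3.962 + 0.174 + 1.828 + 0.8685 = 20.77 ft²·°F·h/BTU
Q = A·ΔT/R = 779 × 72.1 / 20.77 = 2704 BTU/h

2700 BTU/h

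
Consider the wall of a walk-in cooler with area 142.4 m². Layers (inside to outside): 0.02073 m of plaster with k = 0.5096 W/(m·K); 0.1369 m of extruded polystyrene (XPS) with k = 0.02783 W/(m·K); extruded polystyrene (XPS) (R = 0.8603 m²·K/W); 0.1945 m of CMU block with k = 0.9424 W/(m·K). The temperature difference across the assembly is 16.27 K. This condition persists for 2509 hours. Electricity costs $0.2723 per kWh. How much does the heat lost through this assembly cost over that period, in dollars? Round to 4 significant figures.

0.02073/0.5096 = 0.040679
0.1369/0.02783 = 4.9192
0.1945/0.9424 = 0.20639
R_total = 0.040679 + 4.9192 + 0.8603 + 0.20639 = 6.0265 m²·K/W
Q = 142.4 × 16.27 / 6.0265 = 384.44 W
E = 384.44 W × 2509 h / 1000 = 964.57 kWh
Cost = 964.57 × 0.2723 = $262.65

262.7 dollars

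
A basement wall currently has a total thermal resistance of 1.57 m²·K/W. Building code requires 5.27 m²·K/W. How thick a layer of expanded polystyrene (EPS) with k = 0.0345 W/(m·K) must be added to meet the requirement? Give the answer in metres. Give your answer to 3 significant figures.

ΔR = 5.27 − 1.57 = 3.7 m²·K/W
L = ΔR × k = 3.7 × 0.0345 = 0.1276 m

0.128 m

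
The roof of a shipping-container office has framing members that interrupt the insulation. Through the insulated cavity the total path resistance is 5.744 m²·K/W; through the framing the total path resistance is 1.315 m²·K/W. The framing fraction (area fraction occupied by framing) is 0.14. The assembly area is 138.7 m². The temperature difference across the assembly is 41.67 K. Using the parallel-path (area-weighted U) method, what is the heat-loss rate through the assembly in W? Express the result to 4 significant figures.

1481 W

U_eff = 0.86/5.744 + 0.14/1.315 = 0.14972 + 0.10646 = 0.25619
R_eff = 1/U_eff = 3.9034 m²·K/W
Q = 138.7 × 41.67 / 3.9034 = 1480.7 W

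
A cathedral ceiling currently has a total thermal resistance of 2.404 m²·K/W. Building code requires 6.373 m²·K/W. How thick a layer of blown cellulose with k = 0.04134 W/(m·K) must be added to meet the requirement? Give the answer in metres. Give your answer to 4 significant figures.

ΔR = 6.373 − 2.404 = 3.969 m²·K/W
L = ΔR × k = 3.969 × 0.04134 = 0.16408 m

0.1641 m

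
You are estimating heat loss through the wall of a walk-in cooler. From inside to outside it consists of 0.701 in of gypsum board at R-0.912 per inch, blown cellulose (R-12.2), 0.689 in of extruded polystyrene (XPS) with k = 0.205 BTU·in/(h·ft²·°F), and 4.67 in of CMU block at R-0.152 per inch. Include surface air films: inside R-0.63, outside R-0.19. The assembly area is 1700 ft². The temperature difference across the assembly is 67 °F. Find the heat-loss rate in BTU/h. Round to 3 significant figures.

0.701 × 0.912 = 0.6393
0.689/0.205 = 3.361
4.67 × 0.152 = 0.7098
R_total = 0.63 + 0.6393 + 12.2 + 3.361 + 0.7098 + 0.19 = 17.73 ft²·°F·h/BTU
Q = A·ΔT/R = 1700 × 67 / 17.73 = 6424 BTU/h

6420 BTU/h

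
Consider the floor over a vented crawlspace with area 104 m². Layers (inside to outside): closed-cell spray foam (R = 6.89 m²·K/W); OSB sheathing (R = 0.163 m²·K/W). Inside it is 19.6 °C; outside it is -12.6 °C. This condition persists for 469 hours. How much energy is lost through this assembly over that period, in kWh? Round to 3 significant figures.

R_total = 6.89 + 0.163 = 7.053 m²·K/W
Q = 104 × (19.6 − (-12.6)) / 7.053 = 474.8 W
E = 474.8 W × 469 h / 1000 = 222.7 kWh

223 kWh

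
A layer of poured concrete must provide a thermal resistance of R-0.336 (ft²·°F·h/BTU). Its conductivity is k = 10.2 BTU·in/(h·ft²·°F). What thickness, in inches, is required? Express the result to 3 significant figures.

L = R × k = 0.336 × 10.2 = 3.427 in

3.43 in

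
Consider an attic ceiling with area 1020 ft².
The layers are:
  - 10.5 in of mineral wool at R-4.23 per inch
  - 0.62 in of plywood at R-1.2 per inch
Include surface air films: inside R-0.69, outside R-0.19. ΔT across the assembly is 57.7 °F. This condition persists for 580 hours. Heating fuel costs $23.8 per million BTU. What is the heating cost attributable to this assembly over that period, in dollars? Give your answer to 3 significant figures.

10.5 × 4.23 = 44.42
0.62 × 1.2 = 0.744
R_total = 0.69 + 44.42 + 0.744 + 0.19 = 46.04 ft²·°F·h/BTU
Q = 1020 × 57.7 / 46.04 = 1278 BTU/h
E = 1278 × 580 = 741400 BTU
Cost = 741400/10⁶ × 23.8 = $17.65

17.6 dollars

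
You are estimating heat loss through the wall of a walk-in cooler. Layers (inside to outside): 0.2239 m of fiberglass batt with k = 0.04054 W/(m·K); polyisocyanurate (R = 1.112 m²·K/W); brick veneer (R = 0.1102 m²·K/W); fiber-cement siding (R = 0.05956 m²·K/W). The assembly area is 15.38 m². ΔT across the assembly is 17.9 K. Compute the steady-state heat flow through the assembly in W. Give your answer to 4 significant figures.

40.46 W

0.2239/0.04054 = 5.5229
R_total = 5.5229 + 1.112 + 0.1102 + 0.05956 = 6.8047 m²·K/W
Q = A·ΔT/R = 15.38 × 17.9 / 6.8047 = 40.458 W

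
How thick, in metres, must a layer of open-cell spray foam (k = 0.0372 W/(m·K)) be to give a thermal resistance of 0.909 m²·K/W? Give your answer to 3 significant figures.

L = R·k = 0.909 × 0.0372 = 0.03381 m

0.0338 m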